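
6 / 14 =3 / 7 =0.43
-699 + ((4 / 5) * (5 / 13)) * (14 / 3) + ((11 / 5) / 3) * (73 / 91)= -317124 / 455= -696.98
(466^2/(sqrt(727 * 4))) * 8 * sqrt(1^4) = 868624 * sqrt(727)/727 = 32215.48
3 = 3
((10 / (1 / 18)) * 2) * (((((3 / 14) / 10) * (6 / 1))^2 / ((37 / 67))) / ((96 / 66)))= 7.41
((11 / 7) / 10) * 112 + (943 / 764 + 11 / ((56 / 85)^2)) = 44.18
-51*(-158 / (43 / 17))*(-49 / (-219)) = 2237438 / 3139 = 712.79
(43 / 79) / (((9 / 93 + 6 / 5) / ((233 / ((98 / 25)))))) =38823625 / 1556142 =24.95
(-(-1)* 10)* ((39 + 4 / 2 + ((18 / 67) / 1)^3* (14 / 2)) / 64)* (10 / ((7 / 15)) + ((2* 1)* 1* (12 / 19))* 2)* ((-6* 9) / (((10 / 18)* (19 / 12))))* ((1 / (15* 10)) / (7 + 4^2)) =-4789230247593 / 1748064632300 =-2.74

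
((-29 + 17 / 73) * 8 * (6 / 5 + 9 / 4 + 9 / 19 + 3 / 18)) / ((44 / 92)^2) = -690683560 / 167827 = -4115.45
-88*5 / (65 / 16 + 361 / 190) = -35200 / 477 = -73.79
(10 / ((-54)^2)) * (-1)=-5 / 1458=-0.00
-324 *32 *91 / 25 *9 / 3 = -2830464 / 25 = -113218.56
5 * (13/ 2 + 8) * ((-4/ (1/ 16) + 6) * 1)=-4205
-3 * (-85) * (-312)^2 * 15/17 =21902400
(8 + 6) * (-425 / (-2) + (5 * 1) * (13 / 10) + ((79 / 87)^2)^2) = 176195708360 / 57289761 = 3075.52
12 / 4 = 3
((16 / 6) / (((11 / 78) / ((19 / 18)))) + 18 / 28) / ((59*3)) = 28555 / 245322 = 0.12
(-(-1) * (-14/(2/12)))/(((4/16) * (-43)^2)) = -336/1849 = -0.18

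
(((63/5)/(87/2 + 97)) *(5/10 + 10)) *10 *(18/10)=23814/1405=16.95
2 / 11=0.18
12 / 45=4 / 15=0.27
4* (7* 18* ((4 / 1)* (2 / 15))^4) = 229376 / 5625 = 40.78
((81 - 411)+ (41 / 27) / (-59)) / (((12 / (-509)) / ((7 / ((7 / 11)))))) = 2943567869 / 19116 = 153984.51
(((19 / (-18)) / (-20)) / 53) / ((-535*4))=-19 / 40831200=-0.00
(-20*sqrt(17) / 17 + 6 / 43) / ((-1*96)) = -1 / 688 + 5*sqrt(17) / 408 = 0.05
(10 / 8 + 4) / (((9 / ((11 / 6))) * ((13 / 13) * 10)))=77 / 720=0.11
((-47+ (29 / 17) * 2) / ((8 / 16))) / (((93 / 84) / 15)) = -622440 / 527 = -1181.10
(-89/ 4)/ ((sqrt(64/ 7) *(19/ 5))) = -445 *sqrt(7)/ 608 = -1.94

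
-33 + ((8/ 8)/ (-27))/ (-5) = -4454/ 135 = -32.99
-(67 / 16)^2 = -4489 / 256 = -17.54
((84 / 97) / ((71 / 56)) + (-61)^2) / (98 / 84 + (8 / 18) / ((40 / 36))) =768936930 / 323689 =2375.54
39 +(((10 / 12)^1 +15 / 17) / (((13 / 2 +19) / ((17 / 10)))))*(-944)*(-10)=171167 / 153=1118.74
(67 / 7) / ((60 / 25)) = 335 / 84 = 3.99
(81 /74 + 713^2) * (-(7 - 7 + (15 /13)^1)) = -43406985 /74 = -586580.88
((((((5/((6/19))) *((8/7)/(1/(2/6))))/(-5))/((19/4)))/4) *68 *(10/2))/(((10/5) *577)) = -680/36351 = -0.02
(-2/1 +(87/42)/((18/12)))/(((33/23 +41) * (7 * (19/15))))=-1495/908656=-0.00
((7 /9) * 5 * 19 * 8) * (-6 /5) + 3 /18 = -4255 /6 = -709.17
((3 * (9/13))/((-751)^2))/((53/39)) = 81/29892053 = 0.00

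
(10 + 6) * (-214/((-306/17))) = 1712/9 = 190.22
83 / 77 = 1.08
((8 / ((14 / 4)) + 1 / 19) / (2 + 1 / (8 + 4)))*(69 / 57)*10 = 171672 / 12635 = 13.59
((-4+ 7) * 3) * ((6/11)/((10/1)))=27/55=0.49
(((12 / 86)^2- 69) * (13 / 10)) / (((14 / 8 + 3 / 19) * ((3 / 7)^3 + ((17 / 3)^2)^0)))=-2161147989 / 49599425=-43.57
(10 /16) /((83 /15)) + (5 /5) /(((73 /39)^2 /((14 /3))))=1.44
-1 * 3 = -3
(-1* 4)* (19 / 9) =-8.44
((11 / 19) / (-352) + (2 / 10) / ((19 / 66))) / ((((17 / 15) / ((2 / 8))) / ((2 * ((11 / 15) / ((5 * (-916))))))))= -23177 / 473388800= -0.00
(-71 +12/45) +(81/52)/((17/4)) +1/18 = -1398491/19890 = -70.31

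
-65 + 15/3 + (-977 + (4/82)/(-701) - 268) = -37507007/28741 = -1305.00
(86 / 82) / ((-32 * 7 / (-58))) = 1247 / 4592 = 0.27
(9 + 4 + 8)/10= 21/10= 2.10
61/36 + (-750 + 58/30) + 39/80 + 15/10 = -535957/720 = -744.38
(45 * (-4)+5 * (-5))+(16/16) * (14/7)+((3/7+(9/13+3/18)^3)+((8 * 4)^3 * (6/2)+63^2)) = 339066187477/3321864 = 102071.06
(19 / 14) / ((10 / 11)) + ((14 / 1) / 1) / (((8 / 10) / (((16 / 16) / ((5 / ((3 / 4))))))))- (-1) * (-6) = -1.88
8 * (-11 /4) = -22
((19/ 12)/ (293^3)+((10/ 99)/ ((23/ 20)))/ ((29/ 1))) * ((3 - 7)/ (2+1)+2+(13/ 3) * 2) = 140863966663/ 4982934107943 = 0.03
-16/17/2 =-8/17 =-0.47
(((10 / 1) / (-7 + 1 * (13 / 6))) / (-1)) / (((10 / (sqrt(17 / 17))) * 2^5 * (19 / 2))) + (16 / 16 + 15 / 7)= 96997 / 30856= 3.14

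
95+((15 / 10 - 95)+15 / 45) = 1.83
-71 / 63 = -1.13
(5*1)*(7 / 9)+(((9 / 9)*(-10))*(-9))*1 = 845 / 9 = 93.89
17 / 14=1.21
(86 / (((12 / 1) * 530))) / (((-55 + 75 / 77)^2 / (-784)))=-12492403 / 3439488000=-0.00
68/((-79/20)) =-1360/79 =-17.22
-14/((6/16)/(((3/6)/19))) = -56/57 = -0.98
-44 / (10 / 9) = -198 / 5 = -39.60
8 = 8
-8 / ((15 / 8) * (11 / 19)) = -1216 / 165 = -7.37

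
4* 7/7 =4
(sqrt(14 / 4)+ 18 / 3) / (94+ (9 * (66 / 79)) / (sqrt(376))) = -140778 * sqrt(94) / 5183586535 - 23463 * sqrt(329) / 5183586535+ 27572738 * sqrt(14) / 5183586535+ 330872856 / 5183586535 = 0.08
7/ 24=0.29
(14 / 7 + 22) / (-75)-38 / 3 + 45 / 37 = -11.77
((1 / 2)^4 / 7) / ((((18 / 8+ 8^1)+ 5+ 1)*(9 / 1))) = 1 / 16380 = 0.00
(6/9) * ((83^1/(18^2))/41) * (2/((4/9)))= 83/4428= 0.02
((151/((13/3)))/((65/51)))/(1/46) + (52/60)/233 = 742856059/590655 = 1257.68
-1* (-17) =17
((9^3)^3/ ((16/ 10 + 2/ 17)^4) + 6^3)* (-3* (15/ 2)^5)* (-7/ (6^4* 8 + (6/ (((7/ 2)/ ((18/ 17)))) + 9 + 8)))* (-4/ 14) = -5482579107898230072721875/ 8985883192696576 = -610132470.05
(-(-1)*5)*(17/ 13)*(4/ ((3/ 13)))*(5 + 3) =2720/ 3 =906.67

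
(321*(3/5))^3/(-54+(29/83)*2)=-74123676801/553000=-134039.20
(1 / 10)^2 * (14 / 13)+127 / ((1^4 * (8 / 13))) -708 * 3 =-4985797 / 2600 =-1917.61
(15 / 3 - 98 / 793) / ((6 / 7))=9023 / 1586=5.69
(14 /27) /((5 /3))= 14 /45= 0.31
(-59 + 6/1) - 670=-723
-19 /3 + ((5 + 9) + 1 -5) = 11 /3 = 3.67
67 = 67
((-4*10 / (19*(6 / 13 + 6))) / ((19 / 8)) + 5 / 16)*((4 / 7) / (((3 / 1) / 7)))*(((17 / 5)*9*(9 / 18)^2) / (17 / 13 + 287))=939913 / 151539136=0.01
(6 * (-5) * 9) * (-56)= 15120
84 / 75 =28 / 25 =1.12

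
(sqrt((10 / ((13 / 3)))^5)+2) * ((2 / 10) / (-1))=-180 * sqrt(390) / 2197 - 2 / 5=-2.02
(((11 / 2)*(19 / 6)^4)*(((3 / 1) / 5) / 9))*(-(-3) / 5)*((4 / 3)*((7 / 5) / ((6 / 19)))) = 190659623 / 1458000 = 130.77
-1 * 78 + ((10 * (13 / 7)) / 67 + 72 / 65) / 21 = -49892212 / 640185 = -77.93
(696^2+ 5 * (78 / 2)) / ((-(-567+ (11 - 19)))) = 484611 / 575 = 842.80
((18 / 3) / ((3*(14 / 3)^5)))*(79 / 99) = 2133 / 2958032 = 0.00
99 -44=55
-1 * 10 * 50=-500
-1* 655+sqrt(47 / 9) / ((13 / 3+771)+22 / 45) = -655+15* sqrt(47) / 34912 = -655.00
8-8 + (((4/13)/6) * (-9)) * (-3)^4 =-486/13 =-37.38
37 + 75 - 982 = -870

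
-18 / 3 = -6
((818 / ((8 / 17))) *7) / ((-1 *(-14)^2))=-6953 / 112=-62.08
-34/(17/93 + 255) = -93/698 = -0.13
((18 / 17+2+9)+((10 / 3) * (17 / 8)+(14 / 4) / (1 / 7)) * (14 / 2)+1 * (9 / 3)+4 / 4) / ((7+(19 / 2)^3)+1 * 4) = 96754 / 354297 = 0.27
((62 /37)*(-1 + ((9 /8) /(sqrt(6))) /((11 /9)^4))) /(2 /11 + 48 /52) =-4433 /2923 + 7932249*sqrt(6) /62248208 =-1.20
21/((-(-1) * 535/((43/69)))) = 0.02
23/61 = 0.38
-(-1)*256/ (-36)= -64/ 9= -7.11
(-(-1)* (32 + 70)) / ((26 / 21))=1071 / 13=82.38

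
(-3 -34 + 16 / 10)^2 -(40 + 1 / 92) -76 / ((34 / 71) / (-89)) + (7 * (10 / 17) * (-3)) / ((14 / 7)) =599473231 / 39100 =15331.80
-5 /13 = -0.38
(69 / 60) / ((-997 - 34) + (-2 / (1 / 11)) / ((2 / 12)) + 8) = -23 / 23100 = -0.00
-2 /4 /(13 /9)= -9 /26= -0.35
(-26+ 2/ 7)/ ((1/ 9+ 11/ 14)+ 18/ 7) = -3240/ 437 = -7.41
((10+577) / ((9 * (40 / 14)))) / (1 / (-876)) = -299957 / 15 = -19997.13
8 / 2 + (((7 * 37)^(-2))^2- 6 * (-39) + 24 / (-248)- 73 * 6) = -27912635059852 / 139495677391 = -200.10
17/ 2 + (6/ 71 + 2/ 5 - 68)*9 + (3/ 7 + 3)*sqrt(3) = -425389/ 710 + 24*sqrt(3)/ 7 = -593.20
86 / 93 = 0.92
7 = 7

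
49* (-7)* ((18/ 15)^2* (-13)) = 160524/ 25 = 6420.96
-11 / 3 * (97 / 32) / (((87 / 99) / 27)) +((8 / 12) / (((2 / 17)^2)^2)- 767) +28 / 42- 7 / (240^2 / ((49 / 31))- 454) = 5822829838303 / 2454588768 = 2372.22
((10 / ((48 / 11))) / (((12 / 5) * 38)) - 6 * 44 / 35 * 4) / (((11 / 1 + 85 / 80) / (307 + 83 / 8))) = -29318439821 / 36963360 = -793.18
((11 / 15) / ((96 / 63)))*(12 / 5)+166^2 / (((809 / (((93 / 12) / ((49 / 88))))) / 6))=2845.66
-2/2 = -1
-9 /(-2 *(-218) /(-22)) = 99 /218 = 0.45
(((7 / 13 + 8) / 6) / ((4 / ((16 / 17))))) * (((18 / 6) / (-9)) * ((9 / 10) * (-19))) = 1.91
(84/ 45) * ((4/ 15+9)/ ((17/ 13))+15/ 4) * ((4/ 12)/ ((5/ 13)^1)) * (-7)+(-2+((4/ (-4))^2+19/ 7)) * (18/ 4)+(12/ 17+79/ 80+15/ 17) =-722441557/ 6426000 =-112.42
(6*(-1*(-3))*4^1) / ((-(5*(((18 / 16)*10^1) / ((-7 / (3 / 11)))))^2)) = -758912 / 50625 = -14.99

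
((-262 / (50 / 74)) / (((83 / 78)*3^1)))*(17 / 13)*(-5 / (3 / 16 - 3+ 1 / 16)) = -1318384 / 4565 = -288.80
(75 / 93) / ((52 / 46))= 0.71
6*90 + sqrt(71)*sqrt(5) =sqrt(355) + 540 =558.84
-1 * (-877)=877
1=1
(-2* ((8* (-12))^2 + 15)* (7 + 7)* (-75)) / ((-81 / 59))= -127080100 / 9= -14120011.11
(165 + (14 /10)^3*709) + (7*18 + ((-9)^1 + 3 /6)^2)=1154373 /500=2308.75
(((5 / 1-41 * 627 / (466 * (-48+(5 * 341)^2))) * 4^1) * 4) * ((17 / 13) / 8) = 115144921951 / 8805233333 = 13.08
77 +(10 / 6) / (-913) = 210898 / 2739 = 77.00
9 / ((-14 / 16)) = -72 / 7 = -10.29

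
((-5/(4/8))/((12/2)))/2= -5/6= -0.83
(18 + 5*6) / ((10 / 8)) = 192 / 5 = 38.40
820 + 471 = 1291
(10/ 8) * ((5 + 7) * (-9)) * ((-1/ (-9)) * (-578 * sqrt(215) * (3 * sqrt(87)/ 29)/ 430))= 2601 * sqrt(18705)/ 1247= 285.27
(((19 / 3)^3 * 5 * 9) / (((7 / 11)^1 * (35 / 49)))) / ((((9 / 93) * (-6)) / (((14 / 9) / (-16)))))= 16372433 / 3888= 4211.02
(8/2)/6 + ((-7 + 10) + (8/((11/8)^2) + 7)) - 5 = 3593/363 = 9.90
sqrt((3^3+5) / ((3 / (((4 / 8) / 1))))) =4 * sqrt(3) / 3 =2.31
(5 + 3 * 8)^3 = 24389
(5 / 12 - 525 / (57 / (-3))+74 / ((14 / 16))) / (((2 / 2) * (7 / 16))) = 718964 / 2793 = 257.42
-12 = -12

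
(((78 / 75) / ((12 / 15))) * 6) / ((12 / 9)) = 117 / 20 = 5.85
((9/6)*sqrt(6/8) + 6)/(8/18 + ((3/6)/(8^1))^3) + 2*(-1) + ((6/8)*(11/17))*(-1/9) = 27648*sqrt(3)/16393 + 38252869/3344172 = 14.36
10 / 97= 0.10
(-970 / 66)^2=235225 / 1089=216.00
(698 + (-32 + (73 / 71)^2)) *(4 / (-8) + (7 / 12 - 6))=-3362635 / 852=-3946.75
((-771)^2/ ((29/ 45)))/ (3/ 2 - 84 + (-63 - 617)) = -10699938/ 8845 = -1209.72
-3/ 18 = -1/ 6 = -0.17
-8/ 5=-1.60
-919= -919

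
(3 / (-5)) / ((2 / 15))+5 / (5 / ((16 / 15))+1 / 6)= -1617 / 466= -3.47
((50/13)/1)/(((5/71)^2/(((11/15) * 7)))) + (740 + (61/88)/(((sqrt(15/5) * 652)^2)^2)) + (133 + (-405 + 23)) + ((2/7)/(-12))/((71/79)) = 20677307880436531883437/4623653815237416960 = 4472.07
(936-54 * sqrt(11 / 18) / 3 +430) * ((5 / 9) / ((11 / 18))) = 13660 / 11-30 * sqrt(22) / 11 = 1229.03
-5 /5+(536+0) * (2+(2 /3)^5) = 277405 /243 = 1141.58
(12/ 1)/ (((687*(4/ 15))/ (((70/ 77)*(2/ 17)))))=300/ 42823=0.01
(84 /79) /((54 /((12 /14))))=4 /237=0.02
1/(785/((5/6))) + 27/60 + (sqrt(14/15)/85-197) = -1851491/9420 + sqrt(210)/1275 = -196.54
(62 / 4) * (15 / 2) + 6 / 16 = 116.62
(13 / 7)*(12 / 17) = 156 / 119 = 1.31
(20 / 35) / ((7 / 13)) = 52 / 49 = 1.06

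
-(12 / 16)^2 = -9 / 16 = -0.56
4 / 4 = 1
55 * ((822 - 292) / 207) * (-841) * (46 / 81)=-49030300 / 729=-67256.93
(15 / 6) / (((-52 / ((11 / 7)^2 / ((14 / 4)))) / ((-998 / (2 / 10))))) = 169.26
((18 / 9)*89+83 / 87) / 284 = 15569 / 24708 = 0.63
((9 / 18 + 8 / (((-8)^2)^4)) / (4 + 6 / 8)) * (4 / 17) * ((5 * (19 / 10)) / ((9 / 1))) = 61681 / 2359296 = 0.03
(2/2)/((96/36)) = 3/8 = 0.38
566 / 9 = 62.89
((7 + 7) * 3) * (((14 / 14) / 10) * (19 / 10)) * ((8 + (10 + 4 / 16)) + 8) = 8379 / 40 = 209.48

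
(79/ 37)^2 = 6241/ 1369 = 4.56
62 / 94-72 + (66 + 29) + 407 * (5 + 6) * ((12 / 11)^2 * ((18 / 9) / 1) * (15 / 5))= 1503608 / 47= 31991.66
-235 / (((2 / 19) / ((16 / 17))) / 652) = -23289440 / 17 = -1369967.06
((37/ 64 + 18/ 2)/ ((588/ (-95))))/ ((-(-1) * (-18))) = 58235/ 677376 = 0.09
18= 18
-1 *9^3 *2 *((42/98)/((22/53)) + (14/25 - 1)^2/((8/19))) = -418827267/192500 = -2175.73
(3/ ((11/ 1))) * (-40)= -120/ 11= -10.91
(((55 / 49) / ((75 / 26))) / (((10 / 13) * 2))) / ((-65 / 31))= -4433 / 36750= -0.12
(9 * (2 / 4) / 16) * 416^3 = 20247552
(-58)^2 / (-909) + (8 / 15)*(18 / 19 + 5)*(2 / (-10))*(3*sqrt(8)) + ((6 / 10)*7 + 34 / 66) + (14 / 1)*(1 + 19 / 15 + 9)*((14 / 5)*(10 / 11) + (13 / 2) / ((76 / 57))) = 234270053 / 199980 - 1808*sqrt(2) / 475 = 1166.08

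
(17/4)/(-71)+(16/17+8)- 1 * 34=-121273/4828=-25.12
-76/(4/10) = -190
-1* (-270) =270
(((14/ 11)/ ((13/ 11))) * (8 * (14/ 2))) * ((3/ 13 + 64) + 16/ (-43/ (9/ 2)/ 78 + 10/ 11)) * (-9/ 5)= -23559864048/ 2566265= -9180.60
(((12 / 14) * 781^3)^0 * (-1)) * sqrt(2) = -sqrt(2) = -1.41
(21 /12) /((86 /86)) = 7 /4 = 1.75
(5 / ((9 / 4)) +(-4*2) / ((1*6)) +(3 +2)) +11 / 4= 311 / 36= 8.64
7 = 7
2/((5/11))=22/5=4.40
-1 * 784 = -784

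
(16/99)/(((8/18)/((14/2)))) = 28/11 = 2.55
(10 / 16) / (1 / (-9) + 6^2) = 45 / 2584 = 0.02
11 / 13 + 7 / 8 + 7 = 907 / 104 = 8.72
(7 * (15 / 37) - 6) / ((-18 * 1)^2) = -13 / 1332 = -0.01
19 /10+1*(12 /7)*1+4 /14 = 39 /10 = 3.90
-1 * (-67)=67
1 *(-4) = -4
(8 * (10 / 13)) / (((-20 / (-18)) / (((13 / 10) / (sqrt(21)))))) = 12 * sqrt(21) / 35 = 1.57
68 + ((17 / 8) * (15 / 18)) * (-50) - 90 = -2653 / 24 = -110.54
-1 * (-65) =65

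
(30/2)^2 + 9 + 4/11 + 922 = 1156.36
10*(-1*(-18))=180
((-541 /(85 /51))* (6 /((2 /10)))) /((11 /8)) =-77904 /11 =-7082.18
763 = 763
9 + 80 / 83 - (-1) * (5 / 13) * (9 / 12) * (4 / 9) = 10.09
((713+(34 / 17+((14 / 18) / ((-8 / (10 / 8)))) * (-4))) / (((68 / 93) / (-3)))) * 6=-4790895 / 272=-17613.58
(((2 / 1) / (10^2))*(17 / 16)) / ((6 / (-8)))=-17 / 600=-0.03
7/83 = 0.08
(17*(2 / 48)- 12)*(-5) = 1355 / 24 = 56.46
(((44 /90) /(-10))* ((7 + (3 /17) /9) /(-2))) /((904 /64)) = 15752 /1296675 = 0.01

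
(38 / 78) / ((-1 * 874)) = -1 / 1794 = -0.00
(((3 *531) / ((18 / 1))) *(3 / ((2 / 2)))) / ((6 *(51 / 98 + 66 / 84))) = 33.88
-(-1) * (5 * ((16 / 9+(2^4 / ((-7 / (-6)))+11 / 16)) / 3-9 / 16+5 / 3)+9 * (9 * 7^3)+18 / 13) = 68346053 / 2457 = 27816.87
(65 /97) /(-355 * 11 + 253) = -65 /354244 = -0.00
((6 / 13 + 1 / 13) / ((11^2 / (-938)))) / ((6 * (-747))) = 3283 / 3525093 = 0.00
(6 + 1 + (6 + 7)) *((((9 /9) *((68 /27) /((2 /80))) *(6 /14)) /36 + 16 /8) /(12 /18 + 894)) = 9070 /126819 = 0.07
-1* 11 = -11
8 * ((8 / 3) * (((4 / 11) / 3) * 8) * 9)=186.18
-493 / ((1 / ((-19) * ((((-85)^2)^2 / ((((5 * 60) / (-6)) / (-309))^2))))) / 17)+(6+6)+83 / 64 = 20318052053675075 / 64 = 317469563338673.05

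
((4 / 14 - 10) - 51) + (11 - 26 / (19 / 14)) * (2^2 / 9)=-77015 / 1197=-64.34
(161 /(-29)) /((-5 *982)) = 161 /142390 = 0.00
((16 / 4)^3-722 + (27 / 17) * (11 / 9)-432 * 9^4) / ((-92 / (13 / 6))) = 66766.49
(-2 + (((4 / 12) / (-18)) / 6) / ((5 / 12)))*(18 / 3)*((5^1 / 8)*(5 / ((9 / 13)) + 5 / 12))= -74525 / 1296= -57.50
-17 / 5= -3.40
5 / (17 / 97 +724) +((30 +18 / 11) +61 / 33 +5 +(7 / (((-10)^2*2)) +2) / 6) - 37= 113179391 / 61815600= 1.83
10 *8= 80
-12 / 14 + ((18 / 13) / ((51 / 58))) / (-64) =-21825 / 24752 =-0.88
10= 10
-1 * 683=-683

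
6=6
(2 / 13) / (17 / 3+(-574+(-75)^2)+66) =3 / 99892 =0.00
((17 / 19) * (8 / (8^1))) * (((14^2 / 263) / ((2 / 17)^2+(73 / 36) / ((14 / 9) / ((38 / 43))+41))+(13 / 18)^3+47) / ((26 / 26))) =53.27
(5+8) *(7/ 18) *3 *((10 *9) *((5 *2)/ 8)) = 6825/ 4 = 1706.25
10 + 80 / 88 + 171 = 2001 / 11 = 181.91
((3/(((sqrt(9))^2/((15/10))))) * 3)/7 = 3/14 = 0.21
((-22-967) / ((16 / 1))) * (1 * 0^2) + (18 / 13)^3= 5832 / 2197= 2.65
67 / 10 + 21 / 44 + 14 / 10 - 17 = -1853 / 220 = -8.42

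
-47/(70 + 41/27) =-1269/1931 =-0.66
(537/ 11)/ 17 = 537/ 187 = 2.87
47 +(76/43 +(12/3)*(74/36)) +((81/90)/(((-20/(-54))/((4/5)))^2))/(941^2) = 61029015875089/1070878584375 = 56.99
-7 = -7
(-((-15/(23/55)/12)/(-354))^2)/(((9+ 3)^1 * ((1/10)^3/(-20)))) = 47265625/397752984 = 0.12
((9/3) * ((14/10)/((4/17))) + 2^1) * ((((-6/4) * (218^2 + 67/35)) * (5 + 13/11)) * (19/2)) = -639901029051/7700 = -83104029.75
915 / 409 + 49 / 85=2.81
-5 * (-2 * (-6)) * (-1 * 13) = 780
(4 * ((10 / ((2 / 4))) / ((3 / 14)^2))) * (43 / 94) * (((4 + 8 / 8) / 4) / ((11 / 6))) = 842800 / 1551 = 543.39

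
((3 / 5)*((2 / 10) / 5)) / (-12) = -1 / 500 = -0.00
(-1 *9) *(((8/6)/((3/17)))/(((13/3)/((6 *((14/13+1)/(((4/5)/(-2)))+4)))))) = 18972/169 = 112.26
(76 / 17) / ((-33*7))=-76 / 3927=-0.02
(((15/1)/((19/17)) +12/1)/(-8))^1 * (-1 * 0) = 0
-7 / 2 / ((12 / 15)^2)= -175 / 32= -5.47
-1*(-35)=35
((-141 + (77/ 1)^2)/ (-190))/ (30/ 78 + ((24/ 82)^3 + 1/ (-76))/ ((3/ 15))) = -10371783448/ 151232175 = -68.58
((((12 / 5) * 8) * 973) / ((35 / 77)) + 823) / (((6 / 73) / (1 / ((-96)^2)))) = 55.34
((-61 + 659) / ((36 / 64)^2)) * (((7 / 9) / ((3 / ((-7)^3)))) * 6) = -735128576 / 729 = -1008406.83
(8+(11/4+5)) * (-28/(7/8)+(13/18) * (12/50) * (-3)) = -51219/100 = -512.19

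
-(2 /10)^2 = -1 /25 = -0.04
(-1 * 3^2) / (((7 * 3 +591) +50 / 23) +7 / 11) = -253 / 17283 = -0.01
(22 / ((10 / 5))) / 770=1 / 70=0.01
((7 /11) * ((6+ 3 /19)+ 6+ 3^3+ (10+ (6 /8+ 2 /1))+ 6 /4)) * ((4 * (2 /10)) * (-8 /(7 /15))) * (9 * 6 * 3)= -1434672 /19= -75509.05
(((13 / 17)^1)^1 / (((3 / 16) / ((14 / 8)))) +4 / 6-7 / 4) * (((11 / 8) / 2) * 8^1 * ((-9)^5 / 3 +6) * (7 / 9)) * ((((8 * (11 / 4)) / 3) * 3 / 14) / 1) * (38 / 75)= -3724547827 / 9180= -405724.16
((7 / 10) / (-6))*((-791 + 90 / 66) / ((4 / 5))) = 30401 / 264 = 115.16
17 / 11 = 1.55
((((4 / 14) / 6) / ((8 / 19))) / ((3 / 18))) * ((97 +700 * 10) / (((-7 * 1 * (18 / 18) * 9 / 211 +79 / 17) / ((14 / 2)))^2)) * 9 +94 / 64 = 218608670968889 / 1946380832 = 112315.47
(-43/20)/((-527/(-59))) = -0.24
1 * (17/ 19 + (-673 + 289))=-7279/ 19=-383.11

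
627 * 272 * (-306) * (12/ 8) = -78279696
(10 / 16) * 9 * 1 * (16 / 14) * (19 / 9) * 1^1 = 95 / 7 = 13.57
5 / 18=0.28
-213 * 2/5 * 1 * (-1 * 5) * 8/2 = 1704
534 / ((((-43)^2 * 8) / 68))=4539 / 1849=2.45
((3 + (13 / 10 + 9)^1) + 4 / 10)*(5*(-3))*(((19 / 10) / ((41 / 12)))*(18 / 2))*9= -1897587 / 205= -9256.52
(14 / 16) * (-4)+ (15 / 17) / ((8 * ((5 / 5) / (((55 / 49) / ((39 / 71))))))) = -283687 / 86632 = -3.27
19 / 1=19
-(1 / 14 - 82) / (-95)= -1147 / 1330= -0.86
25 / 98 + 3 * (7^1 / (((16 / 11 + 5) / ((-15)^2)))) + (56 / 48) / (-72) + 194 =1392133879 / 1502928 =926.28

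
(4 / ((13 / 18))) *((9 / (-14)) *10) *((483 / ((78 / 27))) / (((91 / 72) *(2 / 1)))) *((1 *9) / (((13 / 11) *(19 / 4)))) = -14341821120 / 3798613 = -3775.54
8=8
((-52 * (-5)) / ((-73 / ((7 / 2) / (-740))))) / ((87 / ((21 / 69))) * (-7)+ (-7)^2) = -91 / 10544704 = -0.00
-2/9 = -0.22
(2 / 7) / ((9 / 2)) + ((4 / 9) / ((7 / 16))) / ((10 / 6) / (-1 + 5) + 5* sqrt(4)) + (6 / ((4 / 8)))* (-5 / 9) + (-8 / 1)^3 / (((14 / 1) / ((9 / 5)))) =-81376 / 1125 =-72.33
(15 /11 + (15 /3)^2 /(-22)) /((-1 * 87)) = -0.00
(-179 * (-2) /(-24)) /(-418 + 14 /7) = 179 /4992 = 0.04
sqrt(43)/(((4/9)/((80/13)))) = 180 * sqrt(43)/13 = 90.80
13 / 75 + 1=1.17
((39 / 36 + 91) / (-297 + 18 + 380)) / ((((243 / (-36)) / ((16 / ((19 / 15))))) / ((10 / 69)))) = -884000 / 3575097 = -0.25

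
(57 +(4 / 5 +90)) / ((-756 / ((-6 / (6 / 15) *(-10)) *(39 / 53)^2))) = -624455 / 39326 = -15.88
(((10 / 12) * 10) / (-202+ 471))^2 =625 / 651249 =0.00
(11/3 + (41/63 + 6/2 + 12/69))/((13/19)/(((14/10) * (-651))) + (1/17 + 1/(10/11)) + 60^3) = 7608378050/219374791600269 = 0.00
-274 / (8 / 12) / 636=-137 / 212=-0.65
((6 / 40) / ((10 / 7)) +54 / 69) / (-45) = -1361 / 69000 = -0.02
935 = 935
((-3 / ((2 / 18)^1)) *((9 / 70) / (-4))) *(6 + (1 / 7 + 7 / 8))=95499 / 15680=6.09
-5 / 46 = -0.11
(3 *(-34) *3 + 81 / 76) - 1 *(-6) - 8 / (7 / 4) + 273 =-16229 / 532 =-30.51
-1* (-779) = 779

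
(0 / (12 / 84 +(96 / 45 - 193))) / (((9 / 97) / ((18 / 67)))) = 0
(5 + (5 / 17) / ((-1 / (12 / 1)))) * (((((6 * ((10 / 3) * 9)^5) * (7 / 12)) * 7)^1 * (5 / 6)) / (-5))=-2480625000 / 17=-145919117.65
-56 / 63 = -8 / 9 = -0.89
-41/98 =-0.42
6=6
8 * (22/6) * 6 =176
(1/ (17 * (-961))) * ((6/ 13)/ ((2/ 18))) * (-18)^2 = -17496/ 212381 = -0.08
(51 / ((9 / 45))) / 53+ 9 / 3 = 414 / 53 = 7.81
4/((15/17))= 68/15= 4.53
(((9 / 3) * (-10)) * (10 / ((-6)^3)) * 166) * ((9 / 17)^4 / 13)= 1512675 / 1085773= 1.39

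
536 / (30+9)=536 / 39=13.74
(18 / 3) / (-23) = -6 / 23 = -0.26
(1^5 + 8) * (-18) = -162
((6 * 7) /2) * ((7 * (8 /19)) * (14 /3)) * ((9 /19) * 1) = 49392 /361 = 136.82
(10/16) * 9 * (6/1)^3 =1215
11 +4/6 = 35/3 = 11.67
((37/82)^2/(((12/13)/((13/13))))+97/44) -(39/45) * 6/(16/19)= -16641407/4437840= -3.75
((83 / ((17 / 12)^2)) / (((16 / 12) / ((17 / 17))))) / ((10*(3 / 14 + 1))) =62748 / 24565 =2.55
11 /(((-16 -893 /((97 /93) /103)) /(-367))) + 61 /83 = 554393426 /710114717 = 0.78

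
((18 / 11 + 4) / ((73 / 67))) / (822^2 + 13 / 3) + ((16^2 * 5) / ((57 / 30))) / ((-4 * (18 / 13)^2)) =-220069508784982 / 2505081387105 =-87.85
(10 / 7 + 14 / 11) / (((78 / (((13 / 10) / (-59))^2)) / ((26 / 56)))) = 2197 / 281438850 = 0.00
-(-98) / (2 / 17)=833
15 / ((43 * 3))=5 / 43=0.12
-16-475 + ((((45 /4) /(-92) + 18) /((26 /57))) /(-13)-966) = -181602491 /124384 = -1460.01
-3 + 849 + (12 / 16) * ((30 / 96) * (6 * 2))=848.81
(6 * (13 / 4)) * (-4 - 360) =-7098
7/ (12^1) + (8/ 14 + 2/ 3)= 51/ 28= 1.82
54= 54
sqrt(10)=3.16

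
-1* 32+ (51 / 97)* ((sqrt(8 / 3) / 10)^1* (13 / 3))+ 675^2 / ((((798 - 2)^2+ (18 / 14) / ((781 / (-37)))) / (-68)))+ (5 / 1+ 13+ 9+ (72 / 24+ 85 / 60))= -49.11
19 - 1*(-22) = 41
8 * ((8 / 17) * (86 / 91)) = 5504 / 1547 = 3.56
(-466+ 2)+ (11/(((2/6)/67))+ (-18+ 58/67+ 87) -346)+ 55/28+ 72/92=63583435/43148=1473.61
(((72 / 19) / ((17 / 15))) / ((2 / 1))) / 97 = 540 / 31331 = 0.02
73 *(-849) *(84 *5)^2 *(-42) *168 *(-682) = -52610457440217600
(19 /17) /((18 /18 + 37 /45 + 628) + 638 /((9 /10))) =855 /1024114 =0.00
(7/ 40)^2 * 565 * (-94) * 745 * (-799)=30981713189/ 32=968178537.16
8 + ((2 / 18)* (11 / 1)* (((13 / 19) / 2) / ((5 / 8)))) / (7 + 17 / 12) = 232568 / 28785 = 8.08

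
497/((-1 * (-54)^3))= 497/157464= 0.00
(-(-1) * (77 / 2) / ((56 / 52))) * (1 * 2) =143 / 2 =71.50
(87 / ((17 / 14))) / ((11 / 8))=9744 / 187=52.11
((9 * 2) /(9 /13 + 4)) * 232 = 54288 /61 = 889.97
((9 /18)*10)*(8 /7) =40 /7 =5.71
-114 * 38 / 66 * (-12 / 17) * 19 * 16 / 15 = 877952 / 935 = 938.99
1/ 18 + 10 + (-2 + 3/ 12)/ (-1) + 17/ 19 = 12.70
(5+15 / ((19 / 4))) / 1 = 155 / 19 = 8.16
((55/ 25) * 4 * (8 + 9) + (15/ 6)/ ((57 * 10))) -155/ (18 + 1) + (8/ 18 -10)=451067/ 3420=131.89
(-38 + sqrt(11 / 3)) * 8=-288.68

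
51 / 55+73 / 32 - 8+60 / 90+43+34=384781 / 5280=72.88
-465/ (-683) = 465/ 683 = 0.68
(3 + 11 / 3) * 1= 20 / 3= 6.67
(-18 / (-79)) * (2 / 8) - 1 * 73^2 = -841973 / 158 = -5328.94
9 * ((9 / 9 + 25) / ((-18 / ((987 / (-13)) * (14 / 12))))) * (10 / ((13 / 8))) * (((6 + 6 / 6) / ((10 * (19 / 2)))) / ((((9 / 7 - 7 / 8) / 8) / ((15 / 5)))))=173332992 / 5681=30511.00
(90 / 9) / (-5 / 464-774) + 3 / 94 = 641263 / 33759254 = 0.02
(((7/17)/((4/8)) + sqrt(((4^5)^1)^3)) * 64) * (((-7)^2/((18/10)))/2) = 1455809600/51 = 28545286.27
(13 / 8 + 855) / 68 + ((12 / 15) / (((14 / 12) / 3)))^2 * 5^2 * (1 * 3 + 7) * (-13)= -366276683 / 26656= -13740.87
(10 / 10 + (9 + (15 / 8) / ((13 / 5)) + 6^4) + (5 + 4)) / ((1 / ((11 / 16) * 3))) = 2713.67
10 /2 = 5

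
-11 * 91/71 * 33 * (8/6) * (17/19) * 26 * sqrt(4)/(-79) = 38934896/106571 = 365.34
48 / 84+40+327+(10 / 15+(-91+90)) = 7712 / 21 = 367.24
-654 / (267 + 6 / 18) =-981 / 401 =-2.45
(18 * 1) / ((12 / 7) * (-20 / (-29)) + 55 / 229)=836766 / 66125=12.65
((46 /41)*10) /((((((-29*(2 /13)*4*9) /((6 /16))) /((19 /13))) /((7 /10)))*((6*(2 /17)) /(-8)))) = 52003 /171216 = 0.30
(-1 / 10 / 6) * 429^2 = -61347 / 20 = -3067.35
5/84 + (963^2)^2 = 72241114021529/84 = 860013262161.06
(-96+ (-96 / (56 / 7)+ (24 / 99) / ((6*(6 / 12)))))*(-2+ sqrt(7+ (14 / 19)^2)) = 21368 / 99 - 10684*sqrt(2723) / 1881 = -80.56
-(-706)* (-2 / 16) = -353 / 4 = -88.25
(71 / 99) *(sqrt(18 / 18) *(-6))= -142 / 33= -4.30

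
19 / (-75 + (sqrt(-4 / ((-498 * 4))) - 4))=-747498 / 3108017 - 19 * sqrt(498) / 3108017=-0.24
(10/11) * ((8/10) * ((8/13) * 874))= 55936/143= 391.16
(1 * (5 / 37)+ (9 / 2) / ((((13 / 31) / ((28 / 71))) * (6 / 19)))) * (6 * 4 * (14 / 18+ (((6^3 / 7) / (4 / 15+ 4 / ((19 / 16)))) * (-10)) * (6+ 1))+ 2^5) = -5104100687776 / 26535327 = -192351.15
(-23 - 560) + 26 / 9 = -5221 / 9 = -580.11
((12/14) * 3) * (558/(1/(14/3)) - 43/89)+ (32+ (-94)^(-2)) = 37029644343/5504828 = 6726.76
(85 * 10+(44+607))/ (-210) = -7.15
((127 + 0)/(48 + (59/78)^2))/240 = 64389/5910260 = 0.01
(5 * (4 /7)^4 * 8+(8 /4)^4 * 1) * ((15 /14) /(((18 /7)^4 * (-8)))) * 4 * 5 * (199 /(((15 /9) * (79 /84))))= -3025795 /19197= -157.62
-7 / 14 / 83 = -1 / 166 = -0.01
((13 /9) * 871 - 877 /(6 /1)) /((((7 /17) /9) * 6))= 4050.65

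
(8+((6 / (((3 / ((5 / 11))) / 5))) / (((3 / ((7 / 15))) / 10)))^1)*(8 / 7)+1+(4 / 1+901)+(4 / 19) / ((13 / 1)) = 158031890 / 171171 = 923.24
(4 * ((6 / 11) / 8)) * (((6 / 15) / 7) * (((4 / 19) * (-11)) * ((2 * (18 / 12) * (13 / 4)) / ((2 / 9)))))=-1053 / 665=-1.58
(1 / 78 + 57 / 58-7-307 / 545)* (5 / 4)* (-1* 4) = 4048312 / 123279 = 32.84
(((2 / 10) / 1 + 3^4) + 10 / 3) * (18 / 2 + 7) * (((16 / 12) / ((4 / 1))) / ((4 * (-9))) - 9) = -4935056 / 405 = -12185.32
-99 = -99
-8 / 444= -2 / 111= -0.02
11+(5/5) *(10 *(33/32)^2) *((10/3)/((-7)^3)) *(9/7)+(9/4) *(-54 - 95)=-324.38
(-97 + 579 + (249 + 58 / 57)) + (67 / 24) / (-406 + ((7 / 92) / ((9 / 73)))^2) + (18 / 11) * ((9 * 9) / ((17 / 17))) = 150743927721529 / 174359911341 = 864.56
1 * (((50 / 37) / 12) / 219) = 25 / 48618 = 0.00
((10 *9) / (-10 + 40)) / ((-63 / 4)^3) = -64 / 83349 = -0.00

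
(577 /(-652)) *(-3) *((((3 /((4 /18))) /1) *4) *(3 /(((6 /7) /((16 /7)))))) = 186948 /163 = 1146.92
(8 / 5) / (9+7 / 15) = 12 / 71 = 0.17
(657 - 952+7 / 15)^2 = 19518724 / 225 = 86749.88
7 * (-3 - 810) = -5691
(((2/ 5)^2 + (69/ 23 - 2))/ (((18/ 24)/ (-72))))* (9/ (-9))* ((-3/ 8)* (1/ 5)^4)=-1044/ 15625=-0.07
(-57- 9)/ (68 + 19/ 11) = -726/ 767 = -0.95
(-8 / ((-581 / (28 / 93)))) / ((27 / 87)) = 928 / 69471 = 0.01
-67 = -67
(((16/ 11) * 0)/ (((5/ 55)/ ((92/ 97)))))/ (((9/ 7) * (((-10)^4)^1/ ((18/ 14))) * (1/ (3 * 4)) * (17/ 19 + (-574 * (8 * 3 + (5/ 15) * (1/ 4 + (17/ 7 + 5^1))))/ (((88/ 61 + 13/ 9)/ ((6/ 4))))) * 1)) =0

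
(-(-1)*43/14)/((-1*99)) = -43/1386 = -0.03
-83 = -83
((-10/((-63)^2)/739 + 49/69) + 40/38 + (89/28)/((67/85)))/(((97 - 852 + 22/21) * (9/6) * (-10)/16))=7963002728644/971218515001455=0.01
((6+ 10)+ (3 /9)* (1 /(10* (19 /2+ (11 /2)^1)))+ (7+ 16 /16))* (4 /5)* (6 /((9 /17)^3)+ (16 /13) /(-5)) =771.72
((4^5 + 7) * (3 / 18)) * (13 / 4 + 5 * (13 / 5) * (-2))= -93821 / 24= -3909.21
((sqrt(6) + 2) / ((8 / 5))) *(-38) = -95 *sqrt(6) / 4 - 95 / 2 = -105.68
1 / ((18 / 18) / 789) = 789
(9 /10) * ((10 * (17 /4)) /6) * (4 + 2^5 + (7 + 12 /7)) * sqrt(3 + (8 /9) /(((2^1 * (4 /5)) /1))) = 5321 * sqrt(2) /14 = 537.50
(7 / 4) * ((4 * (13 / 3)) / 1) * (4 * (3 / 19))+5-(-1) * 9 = 630 / 19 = 33.16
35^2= 1225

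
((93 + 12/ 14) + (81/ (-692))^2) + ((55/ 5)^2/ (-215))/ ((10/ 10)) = 67246210817/ 720690320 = 93.31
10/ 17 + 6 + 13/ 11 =1453/ 187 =7.77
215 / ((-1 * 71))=-215 / 71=-3.03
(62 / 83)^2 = 3844 / 6889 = 0.56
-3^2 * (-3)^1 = 27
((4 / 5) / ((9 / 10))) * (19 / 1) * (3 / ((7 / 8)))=1216 / 21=57.90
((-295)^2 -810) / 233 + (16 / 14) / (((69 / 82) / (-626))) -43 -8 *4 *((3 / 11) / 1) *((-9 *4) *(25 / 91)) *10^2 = 130485414260 / 16093077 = 8108.17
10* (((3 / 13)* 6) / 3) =60 / 13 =4.62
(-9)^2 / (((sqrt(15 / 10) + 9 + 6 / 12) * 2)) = 1539 / 355 - 81 * sqrt(6) / 355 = 3.78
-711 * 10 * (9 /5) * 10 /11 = -127980 /11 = -11634.55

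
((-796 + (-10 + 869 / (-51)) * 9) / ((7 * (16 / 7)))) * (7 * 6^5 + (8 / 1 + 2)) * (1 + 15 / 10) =-2404839245 / 272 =-8841320.75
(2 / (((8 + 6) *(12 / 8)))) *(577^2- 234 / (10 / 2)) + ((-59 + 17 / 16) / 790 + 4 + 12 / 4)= 31709.99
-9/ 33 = -3/ 11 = -0.27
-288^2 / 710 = -41472 / 355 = -116.82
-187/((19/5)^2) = -4675/361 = -12.95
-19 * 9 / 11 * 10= -1710 / 11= -155.45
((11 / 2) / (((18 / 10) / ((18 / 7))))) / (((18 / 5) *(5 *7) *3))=55 / 2646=0.02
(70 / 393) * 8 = 560 / 393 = 1.42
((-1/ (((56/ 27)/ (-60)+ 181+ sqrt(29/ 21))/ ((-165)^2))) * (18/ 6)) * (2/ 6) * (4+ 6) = -28284050458125/ 18799704596+ 7442634375 * sqrt(609)/ 18799704596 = -1494.72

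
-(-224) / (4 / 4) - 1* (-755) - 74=905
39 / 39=1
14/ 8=7/ 4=1.75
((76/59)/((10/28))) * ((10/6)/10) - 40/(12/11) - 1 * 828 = -764698/885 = -864.07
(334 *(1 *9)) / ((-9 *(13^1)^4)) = -334 / 28561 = -0.01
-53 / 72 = -0.74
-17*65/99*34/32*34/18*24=-319345/594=-537.62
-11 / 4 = -2.75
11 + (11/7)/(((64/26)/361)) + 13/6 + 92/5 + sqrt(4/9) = 882649/3360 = 262.69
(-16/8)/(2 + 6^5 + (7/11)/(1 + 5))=-132/513355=-0.00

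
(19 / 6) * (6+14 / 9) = 646 / 27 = 23.93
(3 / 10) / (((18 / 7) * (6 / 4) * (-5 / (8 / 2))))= -14 / 225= -0.06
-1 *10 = -10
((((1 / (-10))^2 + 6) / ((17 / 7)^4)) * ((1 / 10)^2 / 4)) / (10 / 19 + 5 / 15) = 1678593 / 3340840000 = 0.00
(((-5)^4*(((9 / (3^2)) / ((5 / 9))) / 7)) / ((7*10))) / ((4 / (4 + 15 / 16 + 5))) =35775 / 6272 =5.70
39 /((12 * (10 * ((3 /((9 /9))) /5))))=13 /24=0.54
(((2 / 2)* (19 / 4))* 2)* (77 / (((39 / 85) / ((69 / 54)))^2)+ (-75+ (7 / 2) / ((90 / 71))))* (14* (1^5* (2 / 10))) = 86016523607 / 6160050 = 13963.61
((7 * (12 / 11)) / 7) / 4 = 3 / 11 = 0.27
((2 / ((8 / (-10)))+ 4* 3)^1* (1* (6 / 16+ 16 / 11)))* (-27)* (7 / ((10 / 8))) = -578151 / 220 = -2627.96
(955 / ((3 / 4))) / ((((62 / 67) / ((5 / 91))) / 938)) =85739900 / 1209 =70918.03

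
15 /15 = 1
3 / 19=0.16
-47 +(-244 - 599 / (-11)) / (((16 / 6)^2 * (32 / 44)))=-83.65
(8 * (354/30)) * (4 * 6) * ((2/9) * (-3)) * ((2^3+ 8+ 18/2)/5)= -7552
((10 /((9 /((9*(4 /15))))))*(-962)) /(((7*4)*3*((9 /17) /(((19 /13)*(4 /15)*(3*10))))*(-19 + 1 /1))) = 191216 /5103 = 37.47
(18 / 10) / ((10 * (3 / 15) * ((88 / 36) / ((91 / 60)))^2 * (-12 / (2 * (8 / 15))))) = -74529 / 2420000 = -0.03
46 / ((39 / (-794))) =-36524 / 39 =-936.51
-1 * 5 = -5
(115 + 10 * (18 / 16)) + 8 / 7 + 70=5527 / 28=197.39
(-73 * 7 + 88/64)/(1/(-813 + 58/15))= 16494183/40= 412354.58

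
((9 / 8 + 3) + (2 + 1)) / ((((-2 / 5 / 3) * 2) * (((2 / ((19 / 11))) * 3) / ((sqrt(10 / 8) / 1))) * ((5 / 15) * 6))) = -5415 * sqrt(5) / 2816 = -4.30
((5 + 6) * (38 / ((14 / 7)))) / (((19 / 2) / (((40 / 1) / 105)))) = 176 / 21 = 8.38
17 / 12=1.42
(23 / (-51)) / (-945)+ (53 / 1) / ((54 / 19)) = 18.65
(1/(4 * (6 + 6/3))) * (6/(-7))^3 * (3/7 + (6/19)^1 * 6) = -0.05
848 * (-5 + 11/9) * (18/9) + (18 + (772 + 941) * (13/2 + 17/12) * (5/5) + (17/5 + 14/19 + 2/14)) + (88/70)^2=6014445359/837900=7178.00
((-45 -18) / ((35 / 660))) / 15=-396 / 5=-79.20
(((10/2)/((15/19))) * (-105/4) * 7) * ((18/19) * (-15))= 33075/2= 16537.50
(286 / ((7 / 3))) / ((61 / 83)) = 71214 / 427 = 166.78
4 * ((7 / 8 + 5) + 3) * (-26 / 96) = -923 / 96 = -9.61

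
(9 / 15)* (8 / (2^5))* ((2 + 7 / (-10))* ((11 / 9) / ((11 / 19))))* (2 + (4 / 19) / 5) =1261 / 1500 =0.84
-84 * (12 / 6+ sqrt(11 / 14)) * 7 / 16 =-147 / 2 -21 * sqrt(154) / 8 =-106.08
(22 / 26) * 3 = 33 / 13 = 2.54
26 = 26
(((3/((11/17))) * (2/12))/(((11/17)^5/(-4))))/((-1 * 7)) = 48275138/12400927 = 3.89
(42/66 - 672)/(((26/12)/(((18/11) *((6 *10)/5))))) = -9570960/1573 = -6084.53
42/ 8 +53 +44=409/ 4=102.25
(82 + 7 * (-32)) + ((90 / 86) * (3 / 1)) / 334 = -2039269 / 14362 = -141.99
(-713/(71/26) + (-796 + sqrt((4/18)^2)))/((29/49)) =-33091856/18531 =-1785.76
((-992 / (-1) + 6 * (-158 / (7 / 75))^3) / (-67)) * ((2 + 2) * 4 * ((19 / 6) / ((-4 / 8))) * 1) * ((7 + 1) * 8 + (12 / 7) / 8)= -1364299017262698112 / 482601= -2826970970351.69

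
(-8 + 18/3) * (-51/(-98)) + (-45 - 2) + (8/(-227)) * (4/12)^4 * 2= -43283782/900963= -48.04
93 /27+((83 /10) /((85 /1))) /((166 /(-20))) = 2626 /765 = 3.43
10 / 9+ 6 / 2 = 37 / 9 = 4.11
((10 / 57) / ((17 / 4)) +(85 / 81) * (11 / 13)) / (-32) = -316045 / 10883808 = -0.03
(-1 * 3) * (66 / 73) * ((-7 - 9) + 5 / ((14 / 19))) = 12771 / 511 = 24.99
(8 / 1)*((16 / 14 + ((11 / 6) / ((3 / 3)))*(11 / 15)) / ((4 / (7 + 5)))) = 6268 / 105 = 59.70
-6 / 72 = -0.08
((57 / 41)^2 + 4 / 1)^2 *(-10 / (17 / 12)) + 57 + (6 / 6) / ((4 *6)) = -220682963767 / 1152910488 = -191.41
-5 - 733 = -738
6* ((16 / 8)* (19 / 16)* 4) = 57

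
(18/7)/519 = 6/1211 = 0.00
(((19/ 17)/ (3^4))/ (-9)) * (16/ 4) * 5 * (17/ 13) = -380/ 9477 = -0.04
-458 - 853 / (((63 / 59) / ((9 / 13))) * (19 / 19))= -92005 / 91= -1011.04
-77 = -77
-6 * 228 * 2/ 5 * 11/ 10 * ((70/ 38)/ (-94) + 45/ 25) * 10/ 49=-12592008/ 57575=-218.71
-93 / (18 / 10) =-155 / 3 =-51.67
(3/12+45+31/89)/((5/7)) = 63.84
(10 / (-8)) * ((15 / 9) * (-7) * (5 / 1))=875 / 12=72.92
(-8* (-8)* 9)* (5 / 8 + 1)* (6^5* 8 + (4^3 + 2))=58288464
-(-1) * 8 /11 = 0.73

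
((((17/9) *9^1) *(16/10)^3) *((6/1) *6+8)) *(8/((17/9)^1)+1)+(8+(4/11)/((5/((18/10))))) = 22066092/1375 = 16048.07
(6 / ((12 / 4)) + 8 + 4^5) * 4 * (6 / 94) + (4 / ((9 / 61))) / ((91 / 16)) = 220120 / 819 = 268.77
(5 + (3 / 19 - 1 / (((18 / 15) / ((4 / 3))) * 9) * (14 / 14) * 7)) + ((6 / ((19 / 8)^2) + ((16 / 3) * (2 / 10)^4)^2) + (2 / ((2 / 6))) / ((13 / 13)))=129728175494 / 11422265625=11.36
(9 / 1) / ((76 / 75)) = 675 / 76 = 8.88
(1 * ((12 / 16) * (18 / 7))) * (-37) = -999 / 14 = -71.36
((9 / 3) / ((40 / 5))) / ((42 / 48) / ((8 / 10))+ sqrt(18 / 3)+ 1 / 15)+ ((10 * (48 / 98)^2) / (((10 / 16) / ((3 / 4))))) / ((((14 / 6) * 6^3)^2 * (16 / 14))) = -10109346769 / 108117851142+ 86400 * sqrt(6) / 1072151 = 0.10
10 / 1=10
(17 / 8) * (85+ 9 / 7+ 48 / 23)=60469 / 322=187.79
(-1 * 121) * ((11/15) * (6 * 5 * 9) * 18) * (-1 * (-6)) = -2587464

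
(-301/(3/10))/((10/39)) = -3913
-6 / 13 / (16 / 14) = -21 / 52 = -0.40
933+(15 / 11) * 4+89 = 11302 / 11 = 1027.45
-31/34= -0.91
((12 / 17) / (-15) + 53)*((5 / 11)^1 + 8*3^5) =96271889 / 935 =102964.59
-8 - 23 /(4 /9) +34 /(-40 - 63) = -24753 /412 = -60.08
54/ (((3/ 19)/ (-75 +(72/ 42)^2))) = -1207602/ 49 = -24644.94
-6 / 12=-1 / 2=-0.50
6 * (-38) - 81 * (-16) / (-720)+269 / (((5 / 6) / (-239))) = -77379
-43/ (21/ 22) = -946/ 21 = -45.05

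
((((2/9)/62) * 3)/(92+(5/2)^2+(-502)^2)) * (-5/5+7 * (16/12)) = 0.00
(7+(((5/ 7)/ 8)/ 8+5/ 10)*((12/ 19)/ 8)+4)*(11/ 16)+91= 26854405/ 272384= 98.59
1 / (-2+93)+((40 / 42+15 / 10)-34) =-17219 / 546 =-31.54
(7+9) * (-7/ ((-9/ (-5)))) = -560/ 9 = -62.22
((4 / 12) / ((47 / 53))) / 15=53 / 2115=0.03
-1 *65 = -65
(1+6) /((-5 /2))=-14 /5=-2.80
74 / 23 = 3.22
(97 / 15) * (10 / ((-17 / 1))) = -194 / 51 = -3.80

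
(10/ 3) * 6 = 20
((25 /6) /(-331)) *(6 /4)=-25 /1324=-0.02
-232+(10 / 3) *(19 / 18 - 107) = -15799 / 27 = -585.15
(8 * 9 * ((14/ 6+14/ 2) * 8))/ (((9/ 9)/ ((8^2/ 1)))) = 344064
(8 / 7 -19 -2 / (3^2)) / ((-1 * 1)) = 1139 / 63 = 18.08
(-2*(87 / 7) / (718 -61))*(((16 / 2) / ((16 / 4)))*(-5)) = 580 / 1533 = 0.38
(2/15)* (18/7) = 12/35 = 0.34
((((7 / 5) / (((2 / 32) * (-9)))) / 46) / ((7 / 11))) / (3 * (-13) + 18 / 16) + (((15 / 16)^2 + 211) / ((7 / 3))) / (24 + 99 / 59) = 1988597567 / 561980160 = 3.54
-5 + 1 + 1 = -3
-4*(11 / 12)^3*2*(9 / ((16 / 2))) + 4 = -2.93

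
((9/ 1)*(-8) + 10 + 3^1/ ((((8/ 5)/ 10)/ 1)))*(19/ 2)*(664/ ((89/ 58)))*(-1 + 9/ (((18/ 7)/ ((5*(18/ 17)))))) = -3116614.78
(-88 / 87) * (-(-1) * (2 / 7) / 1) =-176 / 609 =-0.29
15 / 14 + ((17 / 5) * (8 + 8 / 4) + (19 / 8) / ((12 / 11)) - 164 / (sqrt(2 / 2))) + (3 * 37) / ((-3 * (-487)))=-126.68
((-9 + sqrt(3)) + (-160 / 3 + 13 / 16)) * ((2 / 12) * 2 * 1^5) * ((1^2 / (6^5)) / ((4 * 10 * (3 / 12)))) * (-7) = 20671 / 11197440 - 7 * sqrt(3) / 233280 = 0.00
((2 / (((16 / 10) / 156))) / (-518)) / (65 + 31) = -65 / 16576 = -0.00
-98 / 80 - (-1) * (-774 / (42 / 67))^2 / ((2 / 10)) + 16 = 14940318759 / 1960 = 7622611.61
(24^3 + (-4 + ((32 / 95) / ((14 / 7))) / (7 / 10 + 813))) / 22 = 628.18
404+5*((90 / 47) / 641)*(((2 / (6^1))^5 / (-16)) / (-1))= 2629002553 / 6507432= 404.00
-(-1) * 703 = 703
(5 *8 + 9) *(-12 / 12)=-49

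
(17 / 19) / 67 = 0.01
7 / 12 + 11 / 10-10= -499 / 60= -8.32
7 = 7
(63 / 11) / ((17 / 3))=189 / 187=1.01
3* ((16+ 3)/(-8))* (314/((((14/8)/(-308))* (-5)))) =-393756/5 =-78751.20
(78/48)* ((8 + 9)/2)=221/16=13.81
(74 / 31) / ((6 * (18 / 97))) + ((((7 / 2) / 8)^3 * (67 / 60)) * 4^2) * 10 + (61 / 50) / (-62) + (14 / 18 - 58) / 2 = -123476741 / 10713600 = -11.53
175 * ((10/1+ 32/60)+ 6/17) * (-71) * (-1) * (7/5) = 9657704/51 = 189366.75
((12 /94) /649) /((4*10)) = 3 /610060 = 0.00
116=116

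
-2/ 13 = -0.15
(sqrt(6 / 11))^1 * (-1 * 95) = -95 * sqrt(66) / 11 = -70.16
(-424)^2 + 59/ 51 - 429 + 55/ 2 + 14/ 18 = 54889189/ 306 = 179376.43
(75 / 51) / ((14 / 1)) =25 / 238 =0.11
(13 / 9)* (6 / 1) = 26 / 3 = 8.67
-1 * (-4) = 4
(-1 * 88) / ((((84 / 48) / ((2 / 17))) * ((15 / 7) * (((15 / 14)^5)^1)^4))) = -0.69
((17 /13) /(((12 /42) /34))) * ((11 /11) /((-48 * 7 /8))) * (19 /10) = -5491 /780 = -7.04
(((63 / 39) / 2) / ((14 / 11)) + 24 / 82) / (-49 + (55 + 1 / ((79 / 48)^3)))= 324912701 / 2180912344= 0.15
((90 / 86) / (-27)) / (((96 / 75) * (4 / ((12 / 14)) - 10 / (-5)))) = -25 / 5504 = -0.00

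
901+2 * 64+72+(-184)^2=34957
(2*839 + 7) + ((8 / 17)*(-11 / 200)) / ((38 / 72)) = 13605979 / 8075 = 1684.95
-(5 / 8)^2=-25 / 64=-0.39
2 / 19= 0.11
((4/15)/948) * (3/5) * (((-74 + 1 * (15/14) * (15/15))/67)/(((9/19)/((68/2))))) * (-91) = 4287179/3572775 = 1.20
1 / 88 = 0.01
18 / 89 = 0.20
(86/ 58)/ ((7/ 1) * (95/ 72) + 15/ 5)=0.12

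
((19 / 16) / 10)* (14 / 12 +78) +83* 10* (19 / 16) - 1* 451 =104453 / 192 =544.03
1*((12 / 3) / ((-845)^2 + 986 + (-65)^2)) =1 / 179809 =0.00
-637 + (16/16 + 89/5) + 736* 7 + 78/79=1791241/395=4534.79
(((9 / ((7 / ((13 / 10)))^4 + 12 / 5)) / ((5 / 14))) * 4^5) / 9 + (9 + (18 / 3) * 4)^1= 1095602663 / 30098183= 36.40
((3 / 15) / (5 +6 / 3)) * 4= 4 / 35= 0.11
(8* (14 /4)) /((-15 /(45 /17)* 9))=-28 /51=-0.55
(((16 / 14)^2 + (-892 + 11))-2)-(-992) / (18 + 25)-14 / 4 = -3632991 / 4214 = -862.12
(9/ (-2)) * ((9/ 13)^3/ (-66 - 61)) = 6561/ 558038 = 0.01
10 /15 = 0.67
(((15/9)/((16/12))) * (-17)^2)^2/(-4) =-2088025/64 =-32625.39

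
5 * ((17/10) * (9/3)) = 25.50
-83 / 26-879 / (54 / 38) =-145489 / 234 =-621.75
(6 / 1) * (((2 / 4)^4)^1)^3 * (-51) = -153 / 2048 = -0.07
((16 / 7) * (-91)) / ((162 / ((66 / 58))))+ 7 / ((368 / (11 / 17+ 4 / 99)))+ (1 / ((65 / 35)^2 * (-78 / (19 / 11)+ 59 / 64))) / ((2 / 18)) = -738157918812557 / 489832402028112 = -1.51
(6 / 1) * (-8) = -48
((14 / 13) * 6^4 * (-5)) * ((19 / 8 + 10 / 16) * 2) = -544320 / 13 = -41870.77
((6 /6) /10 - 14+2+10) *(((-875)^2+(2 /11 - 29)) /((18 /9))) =-80004801 /110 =-727316.37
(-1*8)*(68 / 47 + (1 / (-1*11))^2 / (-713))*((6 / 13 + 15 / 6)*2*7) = -2299674664 / 4792073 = -479.89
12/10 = 6/5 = 1.20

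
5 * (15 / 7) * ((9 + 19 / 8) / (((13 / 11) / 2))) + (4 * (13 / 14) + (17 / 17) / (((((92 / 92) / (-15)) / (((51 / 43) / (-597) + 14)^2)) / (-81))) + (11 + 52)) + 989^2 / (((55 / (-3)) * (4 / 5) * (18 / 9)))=9246521310114485 / 45104905384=205000.35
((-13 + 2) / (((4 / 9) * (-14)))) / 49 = 0.04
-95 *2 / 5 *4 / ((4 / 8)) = -304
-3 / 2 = -1.50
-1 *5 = -5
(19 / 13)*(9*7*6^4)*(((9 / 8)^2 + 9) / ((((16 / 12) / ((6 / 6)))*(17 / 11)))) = 2102124717 / 3536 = 594492.28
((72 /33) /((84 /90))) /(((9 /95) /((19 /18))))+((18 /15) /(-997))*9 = 89941828 /3454605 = 26.04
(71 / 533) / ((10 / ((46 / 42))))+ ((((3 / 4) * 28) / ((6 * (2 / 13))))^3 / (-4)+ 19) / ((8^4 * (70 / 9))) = -0.08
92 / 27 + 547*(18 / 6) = 44399 / 27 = 1644.41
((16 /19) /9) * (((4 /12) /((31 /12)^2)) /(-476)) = -0.00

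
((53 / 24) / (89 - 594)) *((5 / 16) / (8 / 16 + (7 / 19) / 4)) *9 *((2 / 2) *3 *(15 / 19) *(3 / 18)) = -53 / 6464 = -0.01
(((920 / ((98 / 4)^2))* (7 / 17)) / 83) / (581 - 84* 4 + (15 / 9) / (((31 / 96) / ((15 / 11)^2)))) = 2760736 / 92438359027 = 0.00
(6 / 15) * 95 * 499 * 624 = 11832288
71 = 71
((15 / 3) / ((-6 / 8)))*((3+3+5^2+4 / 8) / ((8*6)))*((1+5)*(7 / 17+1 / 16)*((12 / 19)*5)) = -203175 / 5168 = -39.31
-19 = -19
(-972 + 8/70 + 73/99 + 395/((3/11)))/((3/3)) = 1653446/3465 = 477.18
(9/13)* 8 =72/13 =5.54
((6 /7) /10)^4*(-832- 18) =-2754 /60025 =-0.05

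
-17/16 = -1.06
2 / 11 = 0.18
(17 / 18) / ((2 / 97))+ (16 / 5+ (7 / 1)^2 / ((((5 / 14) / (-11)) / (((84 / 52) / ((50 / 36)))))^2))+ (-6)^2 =62965.27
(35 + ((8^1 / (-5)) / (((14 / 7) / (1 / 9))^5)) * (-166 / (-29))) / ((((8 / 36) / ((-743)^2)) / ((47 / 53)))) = 293412184751017 / 3805380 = 77104568.99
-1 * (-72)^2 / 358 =-2592 / 179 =-14.48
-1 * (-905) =905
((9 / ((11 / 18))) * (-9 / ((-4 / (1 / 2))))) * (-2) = -729 / 22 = -33.14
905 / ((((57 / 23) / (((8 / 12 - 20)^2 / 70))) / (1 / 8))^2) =67721448469 / 1031622480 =65.65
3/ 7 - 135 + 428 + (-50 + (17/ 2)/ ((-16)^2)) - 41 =725623/ 3584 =202.46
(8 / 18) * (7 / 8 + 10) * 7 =203 / 6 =33.83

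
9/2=4.50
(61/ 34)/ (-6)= -61/ 204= -0.30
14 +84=98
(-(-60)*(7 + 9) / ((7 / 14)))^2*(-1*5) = -18432000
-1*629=-629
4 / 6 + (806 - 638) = 506 / 3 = 168.67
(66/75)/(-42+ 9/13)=-286/13425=-0.02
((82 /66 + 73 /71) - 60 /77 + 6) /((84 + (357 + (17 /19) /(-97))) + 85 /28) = 39381224 /2334192663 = 0.02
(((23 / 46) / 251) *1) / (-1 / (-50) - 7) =-25 / 87599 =-0.00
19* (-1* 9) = -171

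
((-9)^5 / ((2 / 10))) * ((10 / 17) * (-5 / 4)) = 7381125 / 34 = 217091.91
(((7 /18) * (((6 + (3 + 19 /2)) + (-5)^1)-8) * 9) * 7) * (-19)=-10241 /4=-2560.25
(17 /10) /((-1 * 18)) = -17 /180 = -0.09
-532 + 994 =462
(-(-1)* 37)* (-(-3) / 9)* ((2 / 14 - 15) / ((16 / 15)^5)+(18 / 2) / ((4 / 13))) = 209236443 / 917504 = 228.05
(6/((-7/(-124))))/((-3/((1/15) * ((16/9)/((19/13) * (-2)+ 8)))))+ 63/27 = 1.51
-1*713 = -713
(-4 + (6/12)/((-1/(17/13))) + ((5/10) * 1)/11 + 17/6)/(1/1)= -1523/858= -1.78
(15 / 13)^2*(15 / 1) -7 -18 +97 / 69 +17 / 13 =-27008 / 11661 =-2.32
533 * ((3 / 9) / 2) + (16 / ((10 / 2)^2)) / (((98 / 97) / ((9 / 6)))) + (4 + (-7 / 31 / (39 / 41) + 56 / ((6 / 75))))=2350523377 / 2962050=793.55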